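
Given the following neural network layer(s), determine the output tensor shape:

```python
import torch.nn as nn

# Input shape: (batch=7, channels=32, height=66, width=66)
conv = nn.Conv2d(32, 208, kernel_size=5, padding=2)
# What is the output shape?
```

Input: (7, 32, 66, 66) -> Output: (7, 208, 66, 66)

Answer: (7, 208, 66, 66)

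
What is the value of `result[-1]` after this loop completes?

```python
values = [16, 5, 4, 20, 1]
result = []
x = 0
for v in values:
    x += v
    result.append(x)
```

Cumulative sum ends at 46
`result` takes the values: [] → [16] → [16, 21] → [16, 21, 25] → [16, 21, 25, 45] → [16, 21, 25, 45, 46]
So `result[-1]` = 46

Answer: 46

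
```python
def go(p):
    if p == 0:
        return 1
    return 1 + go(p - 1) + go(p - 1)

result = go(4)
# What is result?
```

go(p) = 1 + 2·go(p-1), go(0)=1. Closed form: (1+1)·2^4 - 1 = 31.

Answer: 31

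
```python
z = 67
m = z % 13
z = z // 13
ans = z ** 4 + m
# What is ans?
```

Trace:
`z = 67` → z = 67
`m = z % 13` → m = 2
`z = z // 13` → z = 5
`ans = z ** 4 + m` → ans = 627
So ans = 627

Answer: 627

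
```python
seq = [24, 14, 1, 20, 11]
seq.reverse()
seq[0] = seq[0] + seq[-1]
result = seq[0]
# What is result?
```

Trace:
`seq = [24, 14, 1, 20, 11]` → seq = [24, 14, 1, 20, 11]
`seq.reverse()` → seq = [11, 20, 1, 14, 24]
`seq[0] = seq[0] + seq[-1]` → seq = [35, 20, 1, 14, 24]
`result = seq[0]` → result = 35
So result = 35

Answer: 35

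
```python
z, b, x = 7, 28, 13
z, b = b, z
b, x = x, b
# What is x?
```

Trace:
`z, b, x = 7, 28, 13` → z = 7; b = 28; x = 13
`z, b = b, z` → z = 28; b = 7
`b, x = x, b` → b = 13; x = 7
So x = 7

Answer: 7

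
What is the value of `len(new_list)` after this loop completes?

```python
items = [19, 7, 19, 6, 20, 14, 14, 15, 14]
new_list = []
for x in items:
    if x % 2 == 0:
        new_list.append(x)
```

Count even numbers in [19, 7, 19, 6, 20, 14, 14, 15, 14]
`new_list` takes the values: [] → [6] → [6, 20] → [6, 20, 14] → [6, 20, 14, 14] → [6, 20, 14, 14, 14]
So `len(new_list)` = 5

Answer: 5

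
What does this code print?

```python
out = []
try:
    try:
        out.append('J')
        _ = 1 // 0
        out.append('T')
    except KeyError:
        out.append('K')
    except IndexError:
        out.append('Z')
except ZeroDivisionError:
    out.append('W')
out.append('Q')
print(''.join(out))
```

Execution trace: 'J' (try body) → 'W' (outer except ZeroDivisionError) → 'Q' (after the try/except). Output: JWQ

Answer: JWQ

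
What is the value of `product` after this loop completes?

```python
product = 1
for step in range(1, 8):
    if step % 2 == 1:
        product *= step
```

Product of odd numbers 1 to 7
`product` takes the values: 1 → 3 → 15 → 105

Answer: 105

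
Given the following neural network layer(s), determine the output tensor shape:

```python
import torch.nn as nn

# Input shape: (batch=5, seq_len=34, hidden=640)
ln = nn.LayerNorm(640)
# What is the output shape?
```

Input: (5, 34, 640) -> Output: (5, 34, 640)

Answer: (5, 34, 640)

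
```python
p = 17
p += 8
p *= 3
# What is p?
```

Trace:
`p = 17` → p = 17
`p += 8` → p = 25
`p *= 3` → p = 75
So p = 75

Answer: 75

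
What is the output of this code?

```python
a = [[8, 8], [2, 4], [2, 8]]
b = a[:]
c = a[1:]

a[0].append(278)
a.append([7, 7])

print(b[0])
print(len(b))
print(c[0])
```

Key concept: slice with nested mutation.
Step by step:
`a = [[8, 8], [2, 4], [2, 8]]` → a = [[8, 8], [2, 4], [2, 8]]
`b = a[:]` → b = [[8, 8], [2, 4], [2, 8]]
`c = a[1:]` → c = [[2, 4], [2, 8]]
`a[0].append(278)` → a = [[8, 8, 278], [2, 4], [2, 8]]; b = [[8, 8, 278], [2, 4], [2, 8]]
`a.append([7, 7])` → a = [[8, 8, 278], [2, 4], [2, 8], [7, 7]]
`print(b[0])` → prints [8, 8, 278]
`print(len(b))` → prints 3
`print(c[0])` → prints [2, 4]

Answer:
[8, 8, 278]
3
[2, 4]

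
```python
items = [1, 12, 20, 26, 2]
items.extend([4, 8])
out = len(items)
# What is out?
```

Trace:
`items = [1, 12, 20, 26, 2]` → items = [1, 12, 20, 26, 2]
`items.extend([4, 8])` → items = [1, 12, 20, 26, 2, 4, 8]
`out = len(items)` → out = 7
So out = 7

Answer: 7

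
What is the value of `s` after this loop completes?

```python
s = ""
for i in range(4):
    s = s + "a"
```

Repeat 'a' 4 times
`s` takes the values: "" → "a" → "aa" → "aaa" → "aaaa"

Answer: "aaaa"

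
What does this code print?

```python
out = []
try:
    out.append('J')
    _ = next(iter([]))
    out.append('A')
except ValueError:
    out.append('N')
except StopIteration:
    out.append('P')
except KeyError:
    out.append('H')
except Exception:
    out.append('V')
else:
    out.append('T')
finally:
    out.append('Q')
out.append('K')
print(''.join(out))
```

Execution trace: 'J' (try body) → 'P' (except StopIteration) → 'Q' (finally) → 'K' (after the try/except). Output: JPQK

Answer: JPQK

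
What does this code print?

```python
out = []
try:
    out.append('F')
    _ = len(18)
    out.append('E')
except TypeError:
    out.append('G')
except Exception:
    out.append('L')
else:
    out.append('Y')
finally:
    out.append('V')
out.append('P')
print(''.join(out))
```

Execution trace: 'F' (try body) → 'G' (except TypeError) → 'V' (finally) → 'P' (after the try/except). Output: FGVP

Answer: FGVP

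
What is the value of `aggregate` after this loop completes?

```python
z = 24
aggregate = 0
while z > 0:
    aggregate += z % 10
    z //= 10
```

Sum digits of 24
`aggregate` takes the values: 0 → 4 → 6

Answer: 6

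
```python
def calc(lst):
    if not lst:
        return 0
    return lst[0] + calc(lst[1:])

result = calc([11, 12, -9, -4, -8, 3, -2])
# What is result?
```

11 + 12 + (-9) + (-4) + (-8) + 3 + (-2) + 0 = 3

Answer: 3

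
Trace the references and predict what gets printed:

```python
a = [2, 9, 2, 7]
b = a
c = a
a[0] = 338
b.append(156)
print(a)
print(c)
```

Key concept: multiple aliases.
Step by step:
`a = [2, 9, 2, 7]` → a = [2, 9, 2, 7]
`b = a` → b = [2, 9, 2, 7] (same object as a)
`c = a` → c = [2, 9, 2, 7] (same object as a, b)
`a[0] = 338` → a = [338, 9, 2, 7] (same object as b, c); b = [338, 9, 2, 7] (same object as a, c); c = [338, 9, 2, 7] (same object as a, b)
`b.append(156)` → a = [338, 9, 2, 7, 156] (same object as b, c); b = [338, 9, 2, 7, 156] (same object as a, c); c = [338, 9, 2, 7, 156] (same object as a, b)
`print(a)` → prints [338, 9, 2, 7, 156]
`print(c)` → prints [338, 9, 2, 7, 156]

Answer:
[338, 9, 2, 7, 156]
[338, 9, 2, 7, 156]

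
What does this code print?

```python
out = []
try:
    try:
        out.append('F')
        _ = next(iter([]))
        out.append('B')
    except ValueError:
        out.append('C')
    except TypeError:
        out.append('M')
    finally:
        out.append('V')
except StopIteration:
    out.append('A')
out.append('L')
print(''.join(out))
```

Execution trace: 'F' (inner try body) → 'V' (inner finally) → 'A' (outer except StopIteration) → 'L' (after the try/except). Output: FVAL

Answer: FVAL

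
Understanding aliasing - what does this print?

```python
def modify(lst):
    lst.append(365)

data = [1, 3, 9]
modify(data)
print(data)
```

Key concept: function modifies passed list.
Step by step:
`data = [1, 3, 9]` → data = [1, 3, 9]
`modify(data)` → data = [1, 3, 9, 365]
`print(data)` → prints [1, 3, 9, 365]

Answer: [1, 3, 9, 365]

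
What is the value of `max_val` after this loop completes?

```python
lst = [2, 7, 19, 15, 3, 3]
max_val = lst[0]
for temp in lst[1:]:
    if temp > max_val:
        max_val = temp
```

Maximum of [2, 7, 19, 15, 3, 3]
`max_val` takes the values: 2 → 7 → 19

Answer: 19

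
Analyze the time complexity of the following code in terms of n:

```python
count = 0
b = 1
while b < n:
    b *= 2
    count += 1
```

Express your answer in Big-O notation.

Each loop level contributes: log n. Multiplying the contributions gives O(log n).

Answer: O(log n)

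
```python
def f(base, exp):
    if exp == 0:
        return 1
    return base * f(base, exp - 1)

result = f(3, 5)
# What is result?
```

f(3, 5) = 3 * 3 * 3 * 3 * 3 = 243

Answer: 243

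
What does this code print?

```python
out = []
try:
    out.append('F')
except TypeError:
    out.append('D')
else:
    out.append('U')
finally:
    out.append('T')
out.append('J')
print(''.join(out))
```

Execution trace: 'F' (try body, no exception) → 'U' (else) → 'T' (finally) → 'J' (after the try/except). Output: FUTJ

Answer: FUTJ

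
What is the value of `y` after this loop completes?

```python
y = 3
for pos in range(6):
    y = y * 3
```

Multiply by 3, 6 times: 3 * 3^6 = 2187
`y` takes the values: 3 → 9 → 27 → 81 → 243 → 729 → 2187

Answer: 2187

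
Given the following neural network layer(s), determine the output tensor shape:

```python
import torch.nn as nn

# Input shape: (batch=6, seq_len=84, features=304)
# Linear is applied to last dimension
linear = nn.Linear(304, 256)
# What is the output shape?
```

Input: (6, 84, 304) -> Output: (6, 84, 256)

Answer: (6, 84, 256)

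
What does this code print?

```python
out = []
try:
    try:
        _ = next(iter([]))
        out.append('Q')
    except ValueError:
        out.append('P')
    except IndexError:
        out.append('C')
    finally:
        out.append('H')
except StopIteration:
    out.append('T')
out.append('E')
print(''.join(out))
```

Execution trace: 'H' (inner finally) → 'T' (outer except StopIteration) → 'E' (after the try/except). Output: HTE

Answer: HTE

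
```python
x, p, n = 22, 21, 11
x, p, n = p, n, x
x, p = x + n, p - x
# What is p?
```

Trace:
`x, p, n = 22, 21, 11` → x = 22; p = 21; n = 11
`x, p, n = p, n, x` → x = 21; p = 11; n = 22
`x, p = x + n, p - x` → x = 43; p = -10
So p = -10

Answer: -10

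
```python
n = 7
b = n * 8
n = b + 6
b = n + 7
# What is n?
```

Trace:
`n = 7` → n = 7
`b = n * 8` → b = 56
`n = b + 6` → n = 62
`b = n + 7` → b = 69
So n = 62

Answer: 62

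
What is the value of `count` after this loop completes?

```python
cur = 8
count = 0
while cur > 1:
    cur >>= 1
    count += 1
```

Count right shifts until 1
`count` takes the values: 0 → 1 → 2 → 3

Answer: 3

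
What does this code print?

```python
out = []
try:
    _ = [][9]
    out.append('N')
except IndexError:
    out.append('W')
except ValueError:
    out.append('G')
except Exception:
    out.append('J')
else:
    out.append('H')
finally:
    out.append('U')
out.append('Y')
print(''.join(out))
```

Execution trace: 'W' (except IndexError) → 'U' (finally) → 'Y' (after the try/except). Output: WUY

Answer: WUY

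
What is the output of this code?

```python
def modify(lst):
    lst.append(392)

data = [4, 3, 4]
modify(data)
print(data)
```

Key concept: function modifies passed list.
Step by step:
`data = [4, 3, 4]` → data = [4, 3, 4]
`modify(data)` → data = [4, 3, 4, 392]
`print(data)` → prints [4, 3, 4, 392]

Answer: [4, 3, 4, 392]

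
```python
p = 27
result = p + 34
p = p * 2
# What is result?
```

Trace:
`p = 27` → p = 27
`result = p + 34` → result = 61
`p = p * 2` → p = 54
So result = 61

Answer: 61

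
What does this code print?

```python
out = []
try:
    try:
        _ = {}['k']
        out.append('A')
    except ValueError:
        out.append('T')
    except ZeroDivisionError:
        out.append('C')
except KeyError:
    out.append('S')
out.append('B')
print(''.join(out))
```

Execution trace: 'S' (outer except KeyError) → 'B' (after the try/except). Output: SB

Answer: SB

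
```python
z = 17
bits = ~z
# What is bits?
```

Trace:
`z = 17` → z = 17
`bits = ~z` → bits = -18
So bits = -18

Answer: -18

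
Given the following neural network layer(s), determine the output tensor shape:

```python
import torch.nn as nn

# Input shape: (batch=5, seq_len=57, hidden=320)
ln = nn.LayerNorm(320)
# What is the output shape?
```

Input: (5, 57, 320) -> Output: (5, 57, 320)

Answer: (5, 57, 320)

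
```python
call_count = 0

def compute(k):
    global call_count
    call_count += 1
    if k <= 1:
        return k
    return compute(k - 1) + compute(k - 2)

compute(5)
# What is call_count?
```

Calls(k) = 1 + Calls(k-1) + Calls(k-2); Calls(0)=Calls(1)=1. For k=5 this gives 15.

Answer: 15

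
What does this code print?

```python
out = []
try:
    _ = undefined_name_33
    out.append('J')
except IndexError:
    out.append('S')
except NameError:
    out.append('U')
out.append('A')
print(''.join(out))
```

Execution trace: 'U' (except NameError) → 'A' (after the try/except). Output: UA

Answer: UA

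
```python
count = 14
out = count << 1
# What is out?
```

Trace:
`count = 14` → count = 14
`out = count << 1` → out = 28
So out = 28

Answer: 28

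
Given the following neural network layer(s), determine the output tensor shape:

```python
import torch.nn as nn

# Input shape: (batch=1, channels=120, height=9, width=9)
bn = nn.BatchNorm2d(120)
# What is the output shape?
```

Input: (1, 120, 9, 9) -> Output: (1, 120, 9, 9)

Answer: (1, 120, 9, 9)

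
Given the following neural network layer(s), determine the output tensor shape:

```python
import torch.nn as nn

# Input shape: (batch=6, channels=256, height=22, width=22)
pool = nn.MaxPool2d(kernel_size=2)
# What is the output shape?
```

Input: (6, 256, 22, 22) -> Output: (6, 256, 11, 11)

Answer: (6, 256, 11, 11)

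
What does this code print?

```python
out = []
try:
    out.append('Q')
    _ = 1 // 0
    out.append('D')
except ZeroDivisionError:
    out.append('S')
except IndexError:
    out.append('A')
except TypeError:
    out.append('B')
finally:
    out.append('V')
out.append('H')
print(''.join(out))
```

Execution trace: 'Q' (try body) → 'S' (except ZeroDivisionError) → 'V' (finally) → 'H' (after the try/except). Output: QSVH

Answer: QSVH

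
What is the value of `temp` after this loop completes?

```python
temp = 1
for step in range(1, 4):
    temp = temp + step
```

Start at 1, add 1 through 3
`temp` takes the values: 1 → 2 → 4 → 7

Answer: 7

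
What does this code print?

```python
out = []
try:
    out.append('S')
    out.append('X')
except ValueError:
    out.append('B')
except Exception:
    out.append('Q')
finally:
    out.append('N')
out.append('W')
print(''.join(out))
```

Execution trace: 'S' (try body) → 'X' (try body, no exception) → 'N' (finally) → 'W' (after the try/except). Output: SXNW

Answer: SXNW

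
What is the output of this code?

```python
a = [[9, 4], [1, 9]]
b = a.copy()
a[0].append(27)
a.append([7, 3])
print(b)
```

Key concept: shallow copy with nested lists.
Step by step:
`a = [[9, 4], [1, 9]]` → a = [[9, 4], [1, 9]]
`b = a.copy()` → b = [[9, 4], [1, 9]]
`a[0].append(27)` → a = [[9, 4, 27], [1, 9]]; b = [[9, 4, 27], [1, 9]]
`a.append([7, 3])` → a = [[9, 4, 27], [1, 9], [7, 3]]
`print(b)` → prints [[9, 4, 27], [1, 9]]

Answer: [[9, 4, 27], [1, 9]]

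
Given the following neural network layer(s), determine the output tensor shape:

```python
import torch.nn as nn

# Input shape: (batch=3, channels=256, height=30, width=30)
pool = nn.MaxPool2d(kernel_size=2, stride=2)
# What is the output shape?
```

Input: (3, 256, 30, 30) -> Output: (3, 256, 15, 15)

Answer: (3, 256, 15, 15)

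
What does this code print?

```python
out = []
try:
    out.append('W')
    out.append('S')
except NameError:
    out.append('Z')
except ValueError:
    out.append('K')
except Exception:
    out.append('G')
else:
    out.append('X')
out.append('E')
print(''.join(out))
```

Execution trace: 'W' (try body) → 'S' (try body, no exception) → 'X' (else) → 'E' (after the try/except). Output: WSXE

Answer: WSXE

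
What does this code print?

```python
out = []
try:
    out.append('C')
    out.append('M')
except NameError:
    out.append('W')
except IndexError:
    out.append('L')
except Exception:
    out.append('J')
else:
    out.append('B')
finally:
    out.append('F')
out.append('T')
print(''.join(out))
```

Execution trace: 'C' (try body) → 'M' (try body, no exception) → 'B' (else) → 'F' (finally) → 'T' (after the try/except). Output: CMBFT

Answer: CMBFT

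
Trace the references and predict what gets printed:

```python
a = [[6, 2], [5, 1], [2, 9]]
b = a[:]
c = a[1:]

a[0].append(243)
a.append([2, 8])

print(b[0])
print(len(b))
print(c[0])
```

Key concept: slice with nested mutation.
Step by step:
`a = [[6, 2], [5, 1], [2, 9]]` → a = [[6, 2], [5, 1], [2, 9]]
`b = a[:]` → b = [[6, 2], [5, 1], [2, 9]]
`c = a[1:]` → c = [[5, 1], [2, 9]]
`a[0].append(243)` → a = [[6, 2, 243], [5, 1], [2, 9]]; b = [[6, 2, 243], [5, 1], [2, 9]]
`a.append([2, 8])` → a = [[6, 2, 243], [5, 1], [2, 9], [2, 8]]
`print(b[0])` → prints [6, 2, 243]
`print(len(b))` → prints 3
`print(c[0])` → prints [5, 1]

Answer:
[6, 2, 243]
3
[5, 1]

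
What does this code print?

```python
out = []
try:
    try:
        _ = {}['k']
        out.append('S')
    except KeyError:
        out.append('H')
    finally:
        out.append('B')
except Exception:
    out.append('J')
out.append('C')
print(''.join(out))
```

Execution trace: 'H' (inner except KeyError) → 'B' (inner finally) → 'C' (after the try/except). Output: HBC

Answer: HBC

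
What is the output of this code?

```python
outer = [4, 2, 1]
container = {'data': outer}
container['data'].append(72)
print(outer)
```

Key concept: dict holds reference to list.
Step by step:
`outer = [4, 2, 1]` → outer = [4, 2, 1]
`container = {'data': outer}` → container = {'data': [4, 2, 1]}
`container['data'].append(72)` → outer = [4, 2, 1, 72]; container = {'data': [4, 2, 1, 72]}
`print(outer)` → prints [4, 2, 1, 72]

Answer: [4, 2, 1, 72]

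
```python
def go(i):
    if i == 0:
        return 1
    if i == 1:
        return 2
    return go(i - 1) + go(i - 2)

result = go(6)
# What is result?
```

Build up from base cases: go(0)=1, go(1)=2, go(2)=3, go(3)=5, go(4)=8, go(5)=13, go(6)=21

Answer: 21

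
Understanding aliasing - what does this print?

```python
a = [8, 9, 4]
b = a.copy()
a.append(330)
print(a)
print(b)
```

Key concept: list.copy() creates independent copy.
Step by step:
`a = [8, 9, 4]` → a = [8, 9, 4]
`b = a.copy()` → b = [8, 9, 4]
`a.append(330)` → a = [8, 9, 4, 330]
`print(a)` → prints [8, 9, 4, 330]
`print(b)` → prints [8, 9, 4]

Answer:
[8, 9, 4, 330]
[8, 9, 4]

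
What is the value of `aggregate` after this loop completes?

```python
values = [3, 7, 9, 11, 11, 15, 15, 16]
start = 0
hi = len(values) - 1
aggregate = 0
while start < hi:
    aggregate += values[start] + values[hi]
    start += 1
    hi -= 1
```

Sum of pairs from ends
`aggregate` takes the values: 0 → 19 → 41 → 65 → 87

Answer: 87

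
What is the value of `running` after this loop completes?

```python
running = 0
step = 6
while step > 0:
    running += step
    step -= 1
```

Sum 6 down to 1
`running` takes the values: 0 → 6 → 11 → 15 → 18 → 20 → 21

Answer: 21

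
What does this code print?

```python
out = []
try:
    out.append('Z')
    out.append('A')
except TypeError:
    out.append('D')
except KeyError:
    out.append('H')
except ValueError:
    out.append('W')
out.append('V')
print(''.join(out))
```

Execution trace: 'Z' (try body) → 'A' (try body, no exception) → 'V' (after the try/except). Output: ZAV

Answer: ZAV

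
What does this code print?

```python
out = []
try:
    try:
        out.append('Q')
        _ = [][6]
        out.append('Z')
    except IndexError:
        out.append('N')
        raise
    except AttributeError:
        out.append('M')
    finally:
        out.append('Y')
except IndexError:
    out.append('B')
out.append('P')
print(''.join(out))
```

Execution trace: 'Q' (inner try body) → 'N' (inner except IndexError) → 'Y' (inner finally) → 'B' (outer except IndexError) → 'P' (after the try/except). Output: QNYBP

Answer: QNYBP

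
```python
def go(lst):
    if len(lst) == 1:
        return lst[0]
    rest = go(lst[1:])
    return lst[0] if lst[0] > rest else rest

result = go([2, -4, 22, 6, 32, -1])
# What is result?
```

Recursive max over [2, -4, 22, 6, 32, -1] = 32

Answer: 32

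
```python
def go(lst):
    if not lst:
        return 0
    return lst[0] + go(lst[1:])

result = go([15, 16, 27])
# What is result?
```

15 + 16 + 27 + 0 = 58

Answer: 58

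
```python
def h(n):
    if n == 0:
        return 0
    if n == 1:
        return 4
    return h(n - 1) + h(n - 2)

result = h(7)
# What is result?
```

Build up from base cases: h(0)=0, h(1)=4, h(2)=4, h(3)=8, h(4)=12, h(5)=20, h(6)=32, ..., h(7)=52

Answer: 52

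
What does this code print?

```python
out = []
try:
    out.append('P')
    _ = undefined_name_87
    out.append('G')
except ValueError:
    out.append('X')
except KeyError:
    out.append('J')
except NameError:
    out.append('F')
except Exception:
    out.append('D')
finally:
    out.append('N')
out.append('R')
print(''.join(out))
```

Execution trace: 'P' (try body) → 'F' (except NameError) → 'N' (finally) → 'R' (after the try/except). Output: PFNR

Answer: PFNR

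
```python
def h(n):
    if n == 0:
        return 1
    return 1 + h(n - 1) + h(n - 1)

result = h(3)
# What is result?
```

h(n) = 1 + 2·h(n-1), h(0)=1. Closed form: (1+1)·2^3 - 1 = 15.

Answer: 15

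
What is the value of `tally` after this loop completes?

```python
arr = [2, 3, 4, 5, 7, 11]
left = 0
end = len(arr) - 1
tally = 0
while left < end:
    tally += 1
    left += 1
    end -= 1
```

Iterations until pointers meet (list length 6)
`tally` takes the values: 0 → 1 → 2 → 3

Answer: 3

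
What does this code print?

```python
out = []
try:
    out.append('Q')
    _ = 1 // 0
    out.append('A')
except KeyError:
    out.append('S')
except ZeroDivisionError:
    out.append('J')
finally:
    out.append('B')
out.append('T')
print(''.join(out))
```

Execution trace: 'Q' (try body) → 'J' (except ZeroDivisionError) → 'B' (finally) → 'T' (after the try/except). Output: QJBT

Answer: QJBT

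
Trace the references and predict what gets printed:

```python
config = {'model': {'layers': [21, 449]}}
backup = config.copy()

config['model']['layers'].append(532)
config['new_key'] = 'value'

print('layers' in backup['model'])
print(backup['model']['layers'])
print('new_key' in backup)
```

Key concept: shallow copy gotcha with nested dict.
Step by step:
`config = {'model': {'layers': [21, 449]}}` → config = {'model': {'layers': [21, 449]}}
`backup = config.copy()` → backup = {'model': {'layers': [21, 449]}}
`config['model']['layers'].append(532)` → config = {'model': {'layers': [21, 449, 532]}}; backup = {'model': {'layers': [21, 449, 532]}}
`config['new_key'] = 'value'` → config = {'model': {'layers': [21, 449, 532]}, 'new_key': 'value'}
`print('layers' in backup['model'])` → prints True
`print(backup['model']['layers'])` → prints [21, 449, 532]
`print('new_key' in backup)` → prints False

Answer:
True
[21, 449, 532]
False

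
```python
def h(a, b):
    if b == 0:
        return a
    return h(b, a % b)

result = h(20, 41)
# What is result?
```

h(20, 41) -> h(41, 20) -> h(20, 1) -> h(1, 0) -> 1

Answer: 1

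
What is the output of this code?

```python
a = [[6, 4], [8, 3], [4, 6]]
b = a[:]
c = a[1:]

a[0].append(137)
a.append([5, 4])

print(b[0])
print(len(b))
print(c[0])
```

Key concept: slice with nested mutation.
Step by step:
`a = [[6, 4], [8, 3], [4, 6]]` → a = [[6, 4], [8, 3], [4, 6]]
`b = a[:]` → b = [[6, 4], [8, 3], [4, 6]]
`c = a[1:]` → c = [[8, 3], [4, 6]]
`a[0].append(137)` → a = [[6, 4, 137], [8, 3], [4, 6]]; b = [[6, 4, 137], [8, 3], [4, 6]]
`a.append([5, 4])` → a = [[6, 4, 137], [8, 3], [4, 6], [5, 4]]
`print(b[0])` → prints [6, 4, 137]
`print(len(b))` → prints 3
`print(c[0])` → prints [8, 3]

Answer:
[6, 4, 137]
3
[8, 3]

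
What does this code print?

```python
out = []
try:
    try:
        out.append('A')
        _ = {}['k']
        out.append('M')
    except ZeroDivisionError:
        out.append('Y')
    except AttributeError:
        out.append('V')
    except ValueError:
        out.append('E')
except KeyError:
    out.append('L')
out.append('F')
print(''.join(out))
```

Execution trace: 'A' (inner try body) → 'L' (outer except KeyError) → 'F' (after the try/except). Output: ALF

Answer: ALF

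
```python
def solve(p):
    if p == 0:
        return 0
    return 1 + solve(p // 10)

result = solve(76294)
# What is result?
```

Count of digits of 76294: 5

Answer: 5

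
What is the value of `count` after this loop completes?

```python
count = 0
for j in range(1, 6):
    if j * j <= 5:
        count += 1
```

Count numbers where j² ≤ 5
`count` takes the values: 0 → 1 → 2

Answer: 2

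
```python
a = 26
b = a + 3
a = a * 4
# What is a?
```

Trace:
`a = 26` → a = 26
`b = a + 3` → b = 29
`a = a * 4` → a = 104
So a = 104

Answer: 104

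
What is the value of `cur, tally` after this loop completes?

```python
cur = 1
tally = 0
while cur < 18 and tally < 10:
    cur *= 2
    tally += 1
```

Double until >= 18 or 10 iterations
`cur, tally` takes the values: (1, 0) → (2, 0) → (2, 1) → (4, 1) → (4, 2) → (8, 2) → (8, 3) → (16, 3) → (16, 4) → (32, 4) → (32, 5)

Answer: 32, 5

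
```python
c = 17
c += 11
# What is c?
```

Trace:
`c = 17` → c = 17
`c += 11` → c = 28
So c = 28

Answer: 28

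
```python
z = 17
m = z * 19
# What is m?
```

Trace:
`z = 17` → z = 17
`m = z * 19` → m = 323
So m = 323

Answer: 323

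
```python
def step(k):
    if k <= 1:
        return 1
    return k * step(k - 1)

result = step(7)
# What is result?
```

step(7) = 7 * 6 * 5 * 4 * 3 * 2 * 1 = 5040

Answer: 5040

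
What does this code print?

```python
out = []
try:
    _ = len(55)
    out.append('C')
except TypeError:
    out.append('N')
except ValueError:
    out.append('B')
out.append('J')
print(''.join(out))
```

Execution trace: 'N' (except TypeError) → 'J' (after the try/except). Output: NJ

Answer: NJ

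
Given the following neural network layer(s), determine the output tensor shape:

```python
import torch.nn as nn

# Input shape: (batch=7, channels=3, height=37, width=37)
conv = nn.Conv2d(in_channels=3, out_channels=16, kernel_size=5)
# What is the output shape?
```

Input: (7, 3, 37, 37) -> Output: (7, 16, 33, 33)

Answer: (7, 16, 33, 33)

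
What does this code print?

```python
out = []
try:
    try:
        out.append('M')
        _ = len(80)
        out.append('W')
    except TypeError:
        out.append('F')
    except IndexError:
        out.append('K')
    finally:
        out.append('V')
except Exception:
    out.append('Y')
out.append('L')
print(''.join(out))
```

Execution trace: 'M' (inner try body) → 'F' (inner except TypeError) → 'V' (inner finally) → 'L' (after the try/except). Output: MFVL

Answer: MFVL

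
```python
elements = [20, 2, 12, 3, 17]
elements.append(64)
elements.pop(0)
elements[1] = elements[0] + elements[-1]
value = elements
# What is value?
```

Trace:
`elements = [20, 2, 12, 3, 17]` → elements = [20, 2, 12, 3, 17]
`elements.append(64)` → elements = [20, 2, 12, 3, 17, 64]
`elements.pop(0)` → elements = [2, 12, 3, 17, 64]
`elements[1] = elements[0] + elements[-1]` → elements = [2, 66, 3, 17, 64]
`value = elements` → value = [2, 66, 3, 17, 64]
So value = [2, 66, 3, 17, 64]

Answer: [2, 66, 3, 17, 64]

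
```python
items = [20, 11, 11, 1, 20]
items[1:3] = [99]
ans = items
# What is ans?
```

Trace:
`items = [20, 11, 11, 1, 20]` → items = [20, 11, 11, 1, 20]
`items[1:3] = [99]` → items = [20, 99, 1, 20]
`ans = items` → ans = [20, 99, 1, 20]
So ans = [20, 99, 1, 20]

Answer: [20, 99, 1, 20]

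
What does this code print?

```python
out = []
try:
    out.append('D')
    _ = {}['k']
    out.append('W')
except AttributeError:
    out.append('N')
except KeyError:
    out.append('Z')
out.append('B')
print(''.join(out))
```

Execution trace: 'D' (try body) → 'Z' (except KeyError) → 'B' (after the try/except). Output: DZB

Answer: DZB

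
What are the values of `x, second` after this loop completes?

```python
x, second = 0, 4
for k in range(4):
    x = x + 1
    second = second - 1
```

x goes 0→4, second goes 4→0
`x, second` takes the values: (0, 4) → (1, 4) → (1, 3) → (2, 3) → (2, 2) → (3, 2) → (3, 1) → (4, 1) → (4, 0)

Answer: 4, 0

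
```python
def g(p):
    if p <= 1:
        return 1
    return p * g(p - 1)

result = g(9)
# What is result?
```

g(9) = 9 * 8 * 7 * 6 * 5 * 4 * 3 * 2 * 1 = 362880

Answer: 362880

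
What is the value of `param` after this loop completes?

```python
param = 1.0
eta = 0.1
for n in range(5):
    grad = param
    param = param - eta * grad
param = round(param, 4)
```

Gradient descent: w = 1.0 * (1 - 0.1)^5
`param` takes the values: 1.0 → 0.9 → 0.81 → 0.729 → 0.6561 → 0.59049 → 0.5905

Answer: 0.5905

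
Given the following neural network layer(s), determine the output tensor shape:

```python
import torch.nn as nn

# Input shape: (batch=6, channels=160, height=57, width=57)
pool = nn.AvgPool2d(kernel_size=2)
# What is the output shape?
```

Input: (6, 160, 57, 57) -> Output: (6, 160, 28, 28)

Answer: (6, 160, 28, 28)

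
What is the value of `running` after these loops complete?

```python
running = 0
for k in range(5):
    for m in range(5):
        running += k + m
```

Sum of all k+m for k,m in 5x5
`running` takes the values: 0 → 1 → 3 → 6 → 10 → 11 → 13 → 16 → 20 → 25 → 27 → 30 → 34 → 39 → 45 → 48 → 52 → 57 → 63 → 70 → 74 → 79 → 85 → 92 → 100

Answer: 100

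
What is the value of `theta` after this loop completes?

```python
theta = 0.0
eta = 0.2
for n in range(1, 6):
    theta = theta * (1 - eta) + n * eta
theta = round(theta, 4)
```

Moving average with lr=0.2
`theta` takes the values: 0.0 → 0.2 → 0.56 → 1.048 → 1.6384 → 2.31072 → 2.3107

Answer: 2.3107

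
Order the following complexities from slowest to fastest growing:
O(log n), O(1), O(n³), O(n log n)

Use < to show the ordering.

Ordered by growth rate: O(1) < O(log n) < O(n log n) < O(n³)

Answer: O(1) < O(log n) < O(n log n) < O(n³)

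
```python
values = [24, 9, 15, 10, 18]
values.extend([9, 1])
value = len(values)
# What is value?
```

Trace:
`values = [24, 9, 15, 10, 18]` → values = [24, 9, 15, 10, 18]
`values.extend([9, 1])` → values = [24, 9, 15, 10, 18, 9, 1]
`value = len(values)` → value = 7
So value = 7

Answer: 7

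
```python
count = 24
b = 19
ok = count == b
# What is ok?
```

Trace:
`count = 24` → count = 24
`b = 19` → b = 19
`ok = count == b` → ok = False
So ok = False

Answer: False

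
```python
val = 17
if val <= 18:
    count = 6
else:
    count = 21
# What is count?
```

Trace:
`val = 17` → val = 17
`if val <= 18: ...` → val <= 18 is True → count = 6
So count = 6

Answer: 6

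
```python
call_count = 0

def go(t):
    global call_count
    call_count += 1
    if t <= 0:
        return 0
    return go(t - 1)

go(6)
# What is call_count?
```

Linear recursion stepping by 1: 7 calls from t=6 down to ≤0.

Answer: 7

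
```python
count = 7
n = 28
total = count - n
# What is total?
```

Trace:
`count = 7` → count = 7
`n = 28` → n = 28
`total = count - n` → total = -21
So total = -21

Answer: -21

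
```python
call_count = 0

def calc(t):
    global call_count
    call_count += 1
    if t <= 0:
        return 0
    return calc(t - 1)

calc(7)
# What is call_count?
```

Linear recursion stepping by 1: 8 calls from t=7 down to ≤0.

Answer: 8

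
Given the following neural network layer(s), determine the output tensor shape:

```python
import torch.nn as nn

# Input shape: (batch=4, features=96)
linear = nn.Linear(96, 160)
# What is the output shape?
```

Input: (4, 96) -> Output: (4, 160)

Answer: (4, 160)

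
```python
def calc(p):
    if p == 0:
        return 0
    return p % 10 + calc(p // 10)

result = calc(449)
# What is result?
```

Sum of digits of 449: 9 + 4 + 4 = 17

Answer: 17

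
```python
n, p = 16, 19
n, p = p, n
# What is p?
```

Trace:
`n, p = 16, 19` → n = 16; p = 19
`n, p = p, n` → n = 19; p = 16
So p = 16

Answer: 16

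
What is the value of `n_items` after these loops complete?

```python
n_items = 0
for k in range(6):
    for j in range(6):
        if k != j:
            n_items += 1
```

6² - 6 (exclude diagonal)
`n_items` takes the values: 0 → 1 → 2 → 3 → 4 → 5 → 6 → 7 → 8 → 9 → 10 → 11 → 12 → 13 → 14 → 15 → 16 → 17 → 18 → 19 → 20 → 21 → 22 → 23 → 24 → 25 → 26 → 27 → 28 → 29 → 30

Answer: 30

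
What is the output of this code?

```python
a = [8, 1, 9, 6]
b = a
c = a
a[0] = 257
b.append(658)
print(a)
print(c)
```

Key concept: multiple aliases.
Step by step:
`a = [8, 1, 9, 6]` → a = [8, 1, 9, 6]
`b = a` → b = [8, 1, 9, 6] (same object as a)
`c = a` → c = [8, 1, 9, 6] (same object as a, b)
`a[0] = 257` → a = [257, 1, 9, 6] (same object as b, c); b = [257, 1, 9, 6] (same object as a, c); c = [257, 1, 9, 6] (same object as a, b)
`b.append(658)` → a = [257, 1, 9, 6, 658] (same object as b, c); b = [257, 1, 9, 6, 658] (same object as a, c); c = [257, 1, 9, 6, 658] (same object as a, b)
`print(a)` → prints [257, 1, 9, 6, 658]
`print(c)` → prints [257, 1, 9, 6, 658]

Answer:
[257, 1, 9, 6, 658]
[257, 1, 9, 6, 658]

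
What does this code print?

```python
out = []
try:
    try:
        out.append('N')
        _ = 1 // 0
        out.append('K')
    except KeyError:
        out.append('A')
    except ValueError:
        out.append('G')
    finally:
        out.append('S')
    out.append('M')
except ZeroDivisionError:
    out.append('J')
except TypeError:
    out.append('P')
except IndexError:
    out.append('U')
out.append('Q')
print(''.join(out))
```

Execution trace: 'N' (inner try body) → 'S' (inner finally) → 'J' (except ZeroDivisionError) → 'Q' (after the try/except). Output: NSJQ

Answer: NSJQ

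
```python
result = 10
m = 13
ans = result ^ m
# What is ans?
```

Trace:
`result = 10` → result = 10
`m = 13` → m = 13
`ans = result ^ m` → ans = 7
So ans = 7

Answer: 7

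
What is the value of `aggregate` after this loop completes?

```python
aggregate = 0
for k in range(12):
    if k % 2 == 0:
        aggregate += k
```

Sum of even numbers 0 to 11
`aggregate` takes the values: 0 → 2 → 6 → 12 → 20 → 30

Answer: 30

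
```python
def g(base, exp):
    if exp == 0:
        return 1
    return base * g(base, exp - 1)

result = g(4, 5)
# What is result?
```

g(4, 5) = 4 * 4 * 4 * 4 * 4 = 1024

Answer: 1024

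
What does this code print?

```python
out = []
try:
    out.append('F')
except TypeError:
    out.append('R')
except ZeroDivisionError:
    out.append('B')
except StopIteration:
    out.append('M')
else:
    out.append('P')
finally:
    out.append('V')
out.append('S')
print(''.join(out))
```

Execution trace: 'F' (try body, no exception) → 'P' (else) → 'V' (finally) → 'S' (after the try/except). Output: FPVS

Answer: FPVS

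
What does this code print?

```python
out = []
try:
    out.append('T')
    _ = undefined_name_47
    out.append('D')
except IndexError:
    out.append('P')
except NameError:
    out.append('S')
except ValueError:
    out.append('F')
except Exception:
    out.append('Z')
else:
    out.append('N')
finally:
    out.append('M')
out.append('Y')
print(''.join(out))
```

Execution trace: 'T' (try body) → 'S' (except NameError) → 'M' (finally) → 'Y' (after the try/except). Output: TSMY

Answer: TSMY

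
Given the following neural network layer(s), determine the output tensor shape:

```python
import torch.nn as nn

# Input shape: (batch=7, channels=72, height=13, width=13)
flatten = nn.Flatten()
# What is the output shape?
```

Input: (7, 72, 13, 13) -> Output: (7, 12168)

Answer: (7, 12168)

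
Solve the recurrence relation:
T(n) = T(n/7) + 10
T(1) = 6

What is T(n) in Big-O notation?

Each step divides n by 7 and adds 10. After log_7(n) steps we reach T(1)=6. So T(n) = 10·log_7(n) + 6 = O(log n).

Answer: O(log n)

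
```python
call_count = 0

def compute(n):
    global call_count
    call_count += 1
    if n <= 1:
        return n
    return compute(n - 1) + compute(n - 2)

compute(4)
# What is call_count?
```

Calls(n) = 1 + Calls(n-1) + Calls(n-2); Calls(0)=Calls(1)=1. For n=4 this gives 9.

Answer: 9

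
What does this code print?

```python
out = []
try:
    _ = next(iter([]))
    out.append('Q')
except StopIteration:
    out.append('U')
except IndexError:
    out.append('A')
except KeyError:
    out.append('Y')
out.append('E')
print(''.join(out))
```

Execution trace: 'U' (except StopIteration) → 'E' (after the try/except). Output: UE

Answer: UE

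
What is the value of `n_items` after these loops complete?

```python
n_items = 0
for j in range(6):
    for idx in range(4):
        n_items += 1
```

6 * 4 = 24
`n_items` takes the values: 0 → 1 → 2 → 3 → 4 → 5 → 6 → 7 → 8 → 9 → 10 → 11 → 12 → 13 → 14 → 15 → 16 → 17 → 18 → 19 → 20 → 21 → 22 → 23 → 24

Answer: 24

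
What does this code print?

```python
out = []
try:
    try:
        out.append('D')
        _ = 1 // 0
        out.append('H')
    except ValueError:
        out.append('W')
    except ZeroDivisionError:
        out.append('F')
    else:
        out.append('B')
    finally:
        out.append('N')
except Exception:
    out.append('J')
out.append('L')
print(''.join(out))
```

Execution trace: 'D' (inner try body) → 'F' (inner except ZeroDivisionError) → 'N' (inner finally) → 'L' (after the try/except). Output: DFNL

Answer: DFNL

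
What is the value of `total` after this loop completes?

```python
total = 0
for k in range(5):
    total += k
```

Sum of 0 to 4 = 10
`total` takes the values: 0 → 1 → 3 → 6 → 10

Answer: 10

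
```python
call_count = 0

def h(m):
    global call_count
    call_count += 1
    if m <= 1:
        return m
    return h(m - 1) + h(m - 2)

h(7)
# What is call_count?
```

Calls(m) = 1 + Calls(m-1) + Calls(m-2); Calls(0)=Calls(1)=1. For m=7 this gives 41.

Answer: 41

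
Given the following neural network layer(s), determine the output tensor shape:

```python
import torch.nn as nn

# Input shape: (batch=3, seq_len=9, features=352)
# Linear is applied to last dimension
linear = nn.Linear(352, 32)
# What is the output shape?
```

Input: (3, 9, 352) -> Output: (3, 9, 32)

Answer: (3, 9, 32)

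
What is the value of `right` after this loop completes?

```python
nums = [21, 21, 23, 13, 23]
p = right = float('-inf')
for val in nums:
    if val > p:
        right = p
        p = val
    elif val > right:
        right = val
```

Second largest (with repeats) in [21, 21, 23, 13, 23]
`right` takes the values: -inf → 21 → 23

Answer: 23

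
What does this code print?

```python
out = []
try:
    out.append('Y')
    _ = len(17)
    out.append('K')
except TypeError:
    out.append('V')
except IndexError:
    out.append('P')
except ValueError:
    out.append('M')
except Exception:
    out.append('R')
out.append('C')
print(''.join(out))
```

Execution trace: 'Y' (try body) → 'V' (except TypeError) → 'C' (after the try/except). Output: YVC

Answer: YVC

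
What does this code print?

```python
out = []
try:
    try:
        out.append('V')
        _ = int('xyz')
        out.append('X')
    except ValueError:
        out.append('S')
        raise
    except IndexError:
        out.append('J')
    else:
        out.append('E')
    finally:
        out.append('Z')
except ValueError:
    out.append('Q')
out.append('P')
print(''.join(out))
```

Execution trace: 'V' (inner try body) → 'S' (inner except ValueError) → 'Z' (inner finally) → 'Q' (outer except ValueError) → 'P' (after the try/except). Output: VSZQP

Answer: VSZQP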